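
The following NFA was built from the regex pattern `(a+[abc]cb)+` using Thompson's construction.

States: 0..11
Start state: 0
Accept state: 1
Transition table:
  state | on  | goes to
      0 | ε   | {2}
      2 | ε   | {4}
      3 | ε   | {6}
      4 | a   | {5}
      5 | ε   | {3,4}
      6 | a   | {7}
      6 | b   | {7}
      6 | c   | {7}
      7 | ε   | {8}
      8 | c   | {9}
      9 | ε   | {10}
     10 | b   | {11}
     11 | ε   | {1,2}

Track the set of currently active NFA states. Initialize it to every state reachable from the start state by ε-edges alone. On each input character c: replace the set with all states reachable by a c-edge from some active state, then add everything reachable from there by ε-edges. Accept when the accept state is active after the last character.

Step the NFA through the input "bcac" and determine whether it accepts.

S₀ = ε-closure({0}) = {0,2,4}
'b' @ 1: {}  — no active states
rest 'cac' ignored (set empty)
after full input: {}  (accept=1 not in)

Answer: REJECT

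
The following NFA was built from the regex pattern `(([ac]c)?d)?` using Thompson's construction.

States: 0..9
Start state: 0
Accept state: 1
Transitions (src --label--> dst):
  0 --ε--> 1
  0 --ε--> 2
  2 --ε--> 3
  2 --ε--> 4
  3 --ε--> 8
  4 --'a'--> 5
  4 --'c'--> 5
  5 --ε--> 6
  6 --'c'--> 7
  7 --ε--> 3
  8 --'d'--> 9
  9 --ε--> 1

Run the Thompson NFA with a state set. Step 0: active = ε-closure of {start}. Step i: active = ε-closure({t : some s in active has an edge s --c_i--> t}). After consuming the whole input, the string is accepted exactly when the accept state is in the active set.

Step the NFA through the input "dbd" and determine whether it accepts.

start: ε-closure({0}) = {0,1,2,3,4,8}
'd' @ 1: {1,9}  [accepting]
'b' @ 2: {}  — dead — no transitions
rest 'd' ignored (set empty)
after full input: {}  (accept=1 not in)

Answer: REJECT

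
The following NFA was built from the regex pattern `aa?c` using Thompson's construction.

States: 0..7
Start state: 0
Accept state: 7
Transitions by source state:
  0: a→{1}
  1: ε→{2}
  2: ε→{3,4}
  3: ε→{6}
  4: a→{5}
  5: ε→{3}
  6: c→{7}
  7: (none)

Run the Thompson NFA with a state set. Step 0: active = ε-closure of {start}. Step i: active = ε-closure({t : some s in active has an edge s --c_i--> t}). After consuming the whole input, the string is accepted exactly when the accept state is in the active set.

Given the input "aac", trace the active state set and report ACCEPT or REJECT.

start: ε-closure({0}) = {0}
'a' @ 1: {1,2,3,4,6}
'a' @ 2: {3,5,6}
'c' @ 3: {7}  [accepting]
after full input: {7}  (accept=7 in)

Answer: ACCEPT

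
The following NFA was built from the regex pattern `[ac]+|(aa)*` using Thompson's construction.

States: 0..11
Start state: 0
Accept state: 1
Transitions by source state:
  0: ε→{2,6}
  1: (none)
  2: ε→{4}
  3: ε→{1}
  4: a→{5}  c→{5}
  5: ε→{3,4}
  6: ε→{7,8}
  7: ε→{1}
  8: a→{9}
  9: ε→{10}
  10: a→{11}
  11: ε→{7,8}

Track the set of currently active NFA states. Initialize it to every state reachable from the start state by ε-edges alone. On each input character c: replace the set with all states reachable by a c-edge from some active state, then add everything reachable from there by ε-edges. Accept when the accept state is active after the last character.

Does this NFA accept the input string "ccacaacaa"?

start: ε-closure({0}) = {0,1,2,4,6,7,8}
'c' @ 1: {1,3,4,5}  (accept∈set)
'c' @ 2: {1,3,4,5}  (accept∈set)
'a' @ 3: {1,3,4,5}  (accept∈set)
'c' @ 4: {1,3,4,5}  (accept∈set)
'a' @ 5: {1,3,4,5}  (accept∈set)
'a' @ 6: {1,3,4,5}  (accept∈set)
'c' @ 7: {1,3,4,5}  (accept∈set)
'a' @ 8: {1,3,4,5}  (accept∈set)
'a' @ 9: {1,3,4,5}  (accept∈set)
final: {1,3,4,5}; accept 1 in set

Answer: ACCEPT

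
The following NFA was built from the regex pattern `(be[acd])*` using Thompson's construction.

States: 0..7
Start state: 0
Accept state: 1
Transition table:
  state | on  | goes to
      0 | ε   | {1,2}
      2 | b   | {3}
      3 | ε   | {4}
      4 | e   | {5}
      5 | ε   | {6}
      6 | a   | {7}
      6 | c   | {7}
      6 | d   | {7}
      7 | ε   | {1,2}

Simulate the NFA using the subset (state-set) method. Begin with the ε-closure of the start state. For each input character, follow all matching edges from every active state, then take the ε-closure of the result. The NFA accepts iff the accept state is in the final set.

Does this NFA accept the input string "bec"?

initial (ε-close {0}): {0,1,2}
'b' @ 1: {3,4}
'e' @ 2: {5,6}
'c' @ 3: {1,2,7}  ✓accept
after full input: {1,2,7}  (accept=1 in)

Answer: ACCEPT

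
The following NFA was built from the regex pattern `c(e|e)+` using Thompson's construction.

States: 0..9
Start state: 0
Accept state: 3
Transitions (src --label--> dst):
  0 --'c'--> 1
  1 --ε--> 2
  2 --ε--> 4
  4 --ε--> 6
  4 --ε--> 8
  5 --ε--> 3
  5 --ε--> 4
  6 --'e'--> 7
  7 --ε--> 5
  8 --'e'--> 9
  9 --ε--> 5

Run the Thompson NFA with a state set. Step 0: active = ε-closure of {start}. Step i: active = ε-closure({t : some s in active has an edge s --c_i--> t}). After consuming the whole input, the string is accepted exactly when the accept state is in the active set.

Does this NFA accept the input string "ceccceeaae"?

S₀ = ε-closure({0}) = {0}
'c' @ 1: {1,2,4,6,8}
'e' @ 2: {3,4,5,6,7,8,9}  [accepting]
'c' @ 3: {}  — no active states
rest 'cceeaae' ignored (set empty)
final: {}; accept 3 not in set

Answer: REJECT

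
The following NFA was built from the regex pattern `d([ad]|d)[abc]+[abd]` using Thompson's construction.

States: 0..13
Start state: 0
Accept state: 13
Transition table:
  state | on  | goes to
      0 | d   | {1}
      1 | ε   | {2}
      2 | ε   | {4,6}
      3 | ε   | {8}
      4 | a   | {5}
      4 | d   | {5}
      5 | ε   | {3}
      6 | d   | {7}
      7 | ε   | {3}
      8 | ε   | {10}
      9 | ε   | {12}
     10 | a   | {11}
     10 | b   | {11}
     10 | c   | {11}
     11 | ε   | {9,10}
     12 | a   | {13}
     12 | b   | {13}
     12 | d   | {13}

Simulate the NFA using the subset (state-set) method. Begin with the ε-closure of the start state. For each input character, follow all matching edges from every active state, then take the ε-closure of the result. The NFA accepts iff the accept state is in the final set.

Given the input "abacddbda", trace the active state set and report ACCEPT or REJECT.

S₀ = ε-closure({0}) = {0}
'a' @ 1: {}  — no active states
rest 'bacddbda' ignored (set empty)
after full input: {}  (accept=13 not in)

Answer: REJECT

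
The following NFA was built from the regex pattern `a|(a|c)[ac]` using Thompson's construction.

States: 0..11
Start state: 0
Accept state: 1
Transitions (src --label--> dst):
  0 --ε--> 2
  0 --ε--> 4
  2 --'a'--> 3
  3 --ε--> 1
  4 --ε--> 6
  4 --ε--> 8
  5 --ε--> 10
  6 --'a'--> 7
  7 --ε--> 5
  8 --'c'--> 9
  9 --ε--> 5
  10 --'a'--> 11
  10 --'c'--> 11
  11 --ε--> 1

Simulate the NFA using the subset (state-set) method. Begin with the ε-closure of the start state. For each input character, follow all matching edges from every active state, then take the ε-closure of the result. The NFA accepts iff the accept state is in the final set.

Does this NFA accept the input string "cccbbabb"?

initial (ε-close {0}): {0,2,4,6,8}
'c' @ 1: {5,9,10}
'c' @ 2: {1,11}  (accept∈set)
'c' @ 3: {}  — no active states
rest 'bbabb' ignored (set empty)
end set {} — state 1 not in

Answer: REJECT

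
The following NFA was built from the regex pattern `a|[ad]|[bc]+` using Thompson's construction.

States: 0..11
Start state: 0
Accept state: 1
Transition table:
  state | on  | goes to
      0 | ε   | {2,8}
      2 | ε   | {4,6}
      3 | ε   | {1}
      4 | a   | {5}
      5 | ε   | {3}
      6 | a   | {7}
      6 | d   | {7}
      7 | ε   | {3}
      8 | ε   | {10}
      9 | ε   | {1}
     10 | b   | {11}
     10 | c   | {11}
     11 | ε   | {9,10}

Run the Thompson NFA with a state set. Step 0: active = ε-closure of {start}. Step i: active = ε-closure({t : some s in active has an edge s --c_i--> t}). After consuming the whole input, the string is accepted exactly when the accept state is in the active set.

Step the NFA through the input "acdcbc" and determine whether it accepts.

Answer: REJECT

Steps:
S₀ = ε-closure({0}) = {0,2,4,6,8,10}
'a' @ 1: {1,3,5,7}  [accepting]
'c' @ 2: {}  — no active states
rest 'dcbc' ignored (set empty)
after full input: {}  (accept=1 not in)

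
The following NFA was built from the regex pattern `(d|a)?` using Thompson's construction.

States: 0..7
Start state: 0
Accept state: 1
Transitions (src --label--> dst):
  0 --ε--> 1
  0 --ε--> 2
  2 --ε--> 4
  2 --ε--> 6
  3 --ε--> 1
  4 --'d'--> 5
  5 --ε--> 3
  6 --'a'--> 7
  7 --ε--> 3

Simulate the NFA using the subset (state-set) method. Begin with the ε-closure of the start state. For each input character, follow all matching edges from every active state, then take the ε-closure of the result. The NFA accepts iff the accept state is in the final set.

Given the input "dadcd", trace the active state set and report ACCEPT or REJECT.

start: ε-closure({0}) = {0,1,2,4,6}
'd' @ 1: {1,3,5}  [accepting]
'a' @ 2: {}  — no active states
rest 'dcd' ignored (set empty)
end set {} — state 1 not in

Answer: REJECT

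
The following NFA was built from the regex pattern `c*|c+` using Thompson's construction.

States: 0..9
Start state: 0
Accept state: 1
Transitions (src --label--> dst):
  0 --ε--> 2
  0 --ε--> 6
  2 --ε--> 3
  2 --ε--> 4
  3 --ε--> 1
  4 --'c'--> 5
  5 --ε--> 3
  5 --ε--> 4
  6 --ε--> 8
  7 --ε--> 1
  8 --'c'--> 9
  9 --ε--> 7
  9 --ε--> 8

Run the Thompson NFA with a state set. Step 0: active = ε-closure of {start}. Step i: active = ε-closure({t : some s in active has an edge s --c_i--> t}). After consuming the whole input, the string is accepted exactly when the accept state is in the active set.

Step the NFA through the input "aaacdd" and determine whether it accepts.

start: ε-closure({0}) = {0,1,2,3,4,6,8}
'a' @ 1: {}  — state set empty
rest 'aacdd' ignored (set empty)
end set {} — state 1 not in

Answer: REJECT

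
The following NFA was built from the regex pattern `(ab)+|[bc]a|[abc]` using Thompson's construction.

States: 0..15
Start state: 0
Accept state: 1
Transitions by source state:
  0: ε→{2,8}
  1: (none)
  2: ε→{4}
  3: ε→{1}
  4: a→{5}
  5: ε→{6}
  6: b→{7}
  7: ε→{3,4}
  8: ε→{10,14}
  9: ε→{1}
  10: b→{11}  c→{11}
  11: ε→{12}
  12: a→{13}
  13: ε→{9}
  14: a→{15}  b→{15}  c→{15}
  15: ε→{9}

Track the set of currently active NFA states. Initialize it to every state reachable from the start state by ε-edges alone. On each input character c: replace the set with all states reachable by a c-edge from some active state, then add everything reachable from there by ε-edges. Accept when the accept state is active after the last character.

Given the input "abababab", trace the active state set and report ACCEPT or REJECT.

start: ε-closure({0}) = {0,2,4,8,10,14}
'a' @ 1: {1,5,6,9,15}  ✓accept
'b' @ 2: {1,3,4,7}  ✓accept
'a' @ 3: {5,6}
'b' @ 4: {1,3,4,7}  ✓accept
'a' @ 5: {5,6}
'b' @ 6: {1,3,4,7}  ✓accept
'a' @ 7: {5,6}
'b' @ 8: {1,3,4,7}  ✓accept
end set {1,3,4,7} — state 1 in

Answer: ACCEPT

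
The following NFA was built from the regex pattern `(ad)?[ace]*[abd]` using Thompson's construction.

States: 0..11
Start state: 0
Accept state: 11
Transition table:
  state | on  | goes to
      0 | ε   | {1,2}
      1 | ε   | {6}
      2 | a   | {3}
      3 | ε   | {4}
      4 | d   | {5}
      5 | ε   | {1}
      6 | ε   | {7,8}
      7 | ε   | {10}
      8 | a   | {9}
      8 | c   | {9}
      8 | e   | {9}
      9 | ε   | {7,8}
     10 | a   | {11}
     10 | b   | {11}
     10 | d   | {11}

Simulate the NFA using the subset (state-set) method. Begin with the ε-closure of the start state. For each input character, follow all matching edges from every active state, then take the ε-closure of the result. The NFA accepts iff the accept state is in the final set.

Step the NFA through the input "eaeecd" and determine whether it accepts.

S₀ = ε-closure({0}) = {0,1,2,6,7,8,10}
'e' @ 1: {7,8,9,10}
'a' @ 2: {7,8,9,10,11}  (accept∈set)
'e' @ 3: {7,8,9,10}
'e' @ 4: {7,8,9,10}
'c' @ 5: {7,8,9,10}
'd' @ 6: {11}  (accept∈set)
end set {11} — state 11 in

Answer: ACCEPT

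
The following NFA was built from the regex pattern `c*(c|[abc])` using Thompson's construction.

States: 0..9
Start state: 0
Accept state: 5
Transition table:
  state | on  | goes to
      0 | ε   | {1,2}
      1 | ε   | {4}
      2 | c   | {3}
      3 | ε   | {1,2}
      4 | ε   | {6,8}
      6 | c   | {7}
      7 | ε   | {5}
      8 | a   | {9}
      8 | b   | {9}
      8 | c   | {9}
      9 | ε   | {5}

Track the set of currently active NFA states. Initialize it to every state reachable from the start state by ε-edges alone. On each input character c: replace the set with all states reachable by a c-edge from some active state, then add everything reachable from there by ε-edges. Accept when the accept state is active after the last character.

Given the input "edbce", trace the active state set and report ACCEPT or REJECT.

S₀ = ε-closure({0}) = {0,1,2,4,6,8}
'e' @ 1: {}  — no active states
rest 'dbce' ignored (set empty)
after full input: {}  (accept=5 not in)

Answer: REJECT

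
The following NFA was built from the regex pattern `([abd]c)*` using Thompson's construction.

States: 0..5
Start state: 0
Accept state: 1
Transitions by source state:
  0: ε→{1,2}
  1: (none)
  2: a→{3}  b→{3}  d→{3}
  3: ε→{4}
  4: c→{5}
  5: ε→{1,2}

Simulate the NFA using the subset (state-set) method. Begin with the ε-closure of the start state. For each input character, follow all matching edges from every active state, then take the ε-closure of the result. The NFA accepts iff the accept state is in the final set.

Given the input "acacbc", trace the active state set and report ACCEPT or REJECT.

S₀ = ε-closure({0}) = {0,1,2}
'a' @ 1: {3,4}
'c' @ 2: {1,2,5}  [accepting]
'a' @ 3: {3,4}
'c' @ 4: {1,2,5}  [accepting]
'b' @ 5: {3,4}
'c' @ 6: {1,2,5}  [accepting]
after full input: {1,2,5}  (accept=1 in)

Answer: ACCEPT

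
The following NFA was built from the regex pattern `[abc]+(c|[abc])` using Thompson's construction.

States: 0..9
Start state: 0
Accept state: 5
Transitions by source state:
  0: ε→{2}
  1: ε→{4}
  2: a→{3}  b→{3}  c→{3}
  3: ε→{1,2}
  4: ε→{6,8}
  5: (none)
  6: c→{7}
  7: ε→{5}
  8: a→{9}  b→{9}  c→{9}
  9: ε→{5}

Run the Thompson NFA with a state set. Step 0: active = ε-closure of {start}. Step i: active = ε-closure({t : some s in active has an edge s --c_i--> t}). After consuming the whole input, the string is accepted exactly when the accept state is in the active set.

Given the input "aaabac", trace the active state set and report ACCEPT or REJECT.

S₀ = ε-closure({0}) = {0,2}
'a' @ 1: {1,2,3,4,6,8}
'a' @ 2: {1,2,3,4,5,6,8,9}  [accepting]
'a' @ 3: {1,2,3,4,5,6,8,9}  [accepting]
'b' @ 4: {1,2,3,4,5,6,8,9}  [accepting]
'a' @ 5: {1,2,3,4,5,6,8,9}  [accepting]
'c' @ 6: {1,2,3,4,5,6,7,8,9}  [accepting]
end set {1,2,3,4,5,6,7,8,9} — state 5 in

Answer: ACCEPT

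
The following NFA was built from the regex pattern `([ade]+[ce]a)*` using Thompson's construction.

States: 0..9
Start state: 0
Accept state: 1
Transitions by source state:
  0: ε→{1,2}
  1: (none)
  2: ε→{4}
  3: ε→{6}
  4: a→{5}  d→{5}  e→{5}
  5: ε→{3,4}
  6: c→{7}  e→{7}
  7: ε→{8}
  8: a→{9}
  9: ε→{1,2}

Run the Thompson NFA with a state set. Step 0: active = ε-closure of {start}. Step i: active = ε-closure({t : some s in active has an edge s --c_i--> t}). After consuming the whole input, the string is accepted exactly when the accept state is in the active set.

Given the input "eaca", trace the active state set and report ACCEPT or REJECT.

initial (ε-close {0}): {0,1,2,4}
'e' @ 1: {3,4,5,6}
'a' @ 2: {3,4,5,6}
'c' @ 3: {7,8}
'a' @ 4: {1,2,4,9}  (accept∈set)
final: {1,2,4,9}; accept 1 in set

Answer: ACCEPT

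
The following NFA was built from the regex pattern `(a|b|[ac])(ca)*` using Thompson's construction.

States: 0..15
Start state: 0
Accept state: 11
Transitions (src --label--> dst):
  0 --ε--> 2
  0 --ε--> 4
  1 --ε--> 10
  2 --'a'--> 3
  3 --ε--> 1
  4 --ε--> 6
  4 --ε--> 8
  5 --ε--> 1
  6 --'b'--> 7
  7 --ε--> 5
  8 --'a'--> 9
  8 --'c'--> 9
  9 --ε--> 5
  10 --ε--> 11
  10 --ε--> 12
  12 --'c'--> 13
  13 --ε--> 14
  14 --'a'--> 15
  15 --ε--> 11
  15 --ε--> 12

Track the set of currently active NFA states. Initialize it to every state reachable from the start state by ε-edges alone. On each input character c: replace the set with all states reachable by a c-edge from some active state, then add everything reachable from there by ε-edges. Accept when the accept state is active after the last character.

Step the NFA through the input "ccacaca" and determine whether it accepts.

Answer: ACCEPT

Trace:
initial (ε-close {0}): {0,2,4,6,8}
'c' @ 1: {1,5,9,10,11,12}  (accept∈set)
'c' @ 2: {13,14}
'a' @ 3: {11,12,15}  (accept∈set)
'c' @ 4: {13,14}
'a' @ 5: {11,12,15}  (accept∈set)
'c' @ 6: {13,14}
'a' @ 7: {11,12,15}  (accept∈set)
end set {11,12,15} — state 11 in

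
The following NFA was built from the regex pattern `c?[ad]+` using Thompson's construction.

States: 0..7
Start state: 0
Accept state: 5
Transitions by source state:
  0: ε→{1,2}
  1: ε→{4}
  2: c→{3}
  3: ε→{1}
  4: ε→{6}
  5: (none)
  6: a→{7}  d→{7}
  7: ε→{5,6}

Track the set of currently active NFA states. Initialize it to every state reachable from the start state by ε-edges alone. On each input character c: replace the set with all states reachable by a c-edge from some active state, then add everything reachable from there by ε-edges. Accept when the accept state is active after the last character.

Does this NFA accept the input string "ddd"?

S₀ = ε-closure({0}) = {0,1,2,4,6}
'd' @ 1: {5,6,7}  ✓accept
'd' @ 2: {5,6,7}  ✓accept
'd' @ 3: {5,6,7}  ✓accept
end set {5,6,7} — state 5 in

Answer: ACCEPT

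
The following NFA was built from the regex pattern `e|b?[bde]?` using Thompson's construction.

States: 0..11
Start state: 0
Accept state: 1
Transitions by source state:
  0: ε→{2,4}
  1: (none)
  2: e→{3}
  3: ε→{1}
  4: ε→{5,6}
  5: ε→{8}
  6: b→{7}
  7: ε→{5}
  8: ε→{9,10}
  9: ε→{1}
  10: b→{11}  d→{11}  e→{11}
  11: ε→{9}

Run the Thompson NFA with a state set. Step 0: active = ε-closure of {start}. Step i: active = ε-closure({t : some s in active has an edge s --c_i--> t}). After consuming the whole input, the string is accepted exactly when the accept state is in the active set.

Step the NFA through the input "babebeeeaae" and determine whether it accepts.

Answer: REJECT

Trace:
initial (ε-close {0}): {0,1,2,4,5,6,8,9,10}
'b' @ 1: {1,5,7,8,9,10,11}  ✓accept
'a' @ 2: {}  — no active states
rest 'bebeeeaae' ignored (set empty)
after full input: {}  (accept=1 not in)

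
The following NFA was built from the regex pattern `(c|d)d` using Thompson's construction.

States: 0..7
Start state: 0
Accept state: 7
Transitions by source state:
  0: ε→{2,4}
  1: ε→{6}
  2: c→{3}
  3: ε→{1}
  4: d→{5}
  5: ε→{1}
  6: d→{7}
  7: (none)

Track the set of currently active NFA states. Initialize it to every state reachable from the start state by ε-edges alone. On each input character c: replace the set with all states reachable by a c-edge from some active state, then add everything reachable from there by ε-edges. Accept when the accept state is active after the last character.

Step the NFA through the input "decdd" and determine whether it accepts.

start: ε-closure({0}) = {0,2,4}
'd' @ 1: {1,5,6}
'e' @ 2: {}  — no active states
rest 'cdd' ignored (set empty)
after full input: {}  (accept=7 not in)

Answer: REJECT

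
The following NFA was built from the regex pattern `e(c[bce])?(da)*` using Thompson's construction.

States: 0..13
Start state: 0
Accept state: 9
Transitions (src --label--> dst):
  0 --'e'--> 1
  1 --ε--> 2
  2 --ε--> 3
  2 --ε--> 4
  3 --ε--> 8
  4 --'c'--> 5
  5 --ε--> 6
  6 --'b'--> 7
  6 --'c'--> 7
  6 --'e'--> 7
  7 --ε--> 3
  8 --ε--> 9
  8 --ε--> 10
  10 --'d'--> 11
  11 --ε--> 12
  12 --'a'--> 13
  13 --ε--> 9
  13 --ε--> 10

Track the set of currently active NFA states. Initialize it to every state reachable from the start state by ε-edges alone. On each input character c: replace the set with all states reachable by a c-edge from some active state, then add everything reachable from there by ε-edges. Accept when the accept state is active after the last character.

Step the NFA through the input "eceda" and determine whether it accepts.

Answer: ACCEPT

Derivation:
initial (ε-close {0}): {0}
'e' @ 1: {1,2,3,4,8,9,10}  [accepting]
'c' @ 2: {5,6}
'e' @ 3: {3,7,8,9,10}  [accepting]
'd' @ 4: {11,12}
'a' @ 5: {9,10,13}  [accepting]
end set {9,10,13} — state 9 in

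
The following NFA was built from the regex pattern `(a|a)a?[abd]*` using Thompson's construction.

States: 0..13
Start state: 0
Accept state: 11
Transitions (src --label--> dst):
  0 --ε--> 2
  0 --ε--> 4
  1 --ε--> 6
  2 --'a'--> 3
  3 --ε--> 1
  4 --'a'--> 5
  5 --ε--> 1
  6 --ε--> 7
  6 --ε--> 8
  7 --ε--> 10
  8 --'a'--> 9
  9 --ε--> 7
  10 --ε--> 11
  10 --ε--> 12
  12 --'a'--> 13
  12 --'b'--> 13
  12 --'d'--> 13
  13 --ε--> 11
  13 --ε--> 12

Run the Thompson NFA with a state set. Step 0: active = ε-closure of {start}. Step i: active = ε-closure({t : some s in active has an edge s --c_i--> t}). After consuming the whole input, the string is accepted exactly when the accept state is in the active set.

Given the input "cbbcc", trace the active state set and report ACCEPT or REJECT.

Answer: REJECT

Derivation:
start: ε-closure({0}) = {0,2,4}
'c' @ 1: {}  — dead — no transitions
rest 'bbcc' ignored (set empty)
end set {} — state 11 not in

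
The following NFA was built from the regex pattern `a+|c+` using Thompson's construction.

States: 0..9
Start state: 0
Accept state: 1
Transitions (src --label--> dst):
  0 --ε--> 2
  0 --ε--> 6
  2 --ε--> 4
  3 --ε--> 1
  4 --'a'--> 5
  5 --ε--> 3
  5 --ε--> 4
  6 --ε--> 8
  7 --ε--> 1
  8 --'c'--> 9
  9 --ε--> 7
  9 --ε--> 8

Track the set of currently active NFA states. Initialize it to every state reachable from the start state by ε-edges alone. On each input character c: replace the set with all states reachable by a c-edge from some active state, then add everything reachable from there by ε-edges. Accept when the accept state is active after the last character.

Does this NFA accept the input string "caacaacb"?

initial (ε-close {0}): {0,2,4,6,8}
'c' @ 1: {1,7,8,9}  ✓accept
'a' @ 2: {}  — dead — no transitions
rest 'acaacb' ignored (set empty)
after full input: {}  (accept=1 not in)

Answer: REJECT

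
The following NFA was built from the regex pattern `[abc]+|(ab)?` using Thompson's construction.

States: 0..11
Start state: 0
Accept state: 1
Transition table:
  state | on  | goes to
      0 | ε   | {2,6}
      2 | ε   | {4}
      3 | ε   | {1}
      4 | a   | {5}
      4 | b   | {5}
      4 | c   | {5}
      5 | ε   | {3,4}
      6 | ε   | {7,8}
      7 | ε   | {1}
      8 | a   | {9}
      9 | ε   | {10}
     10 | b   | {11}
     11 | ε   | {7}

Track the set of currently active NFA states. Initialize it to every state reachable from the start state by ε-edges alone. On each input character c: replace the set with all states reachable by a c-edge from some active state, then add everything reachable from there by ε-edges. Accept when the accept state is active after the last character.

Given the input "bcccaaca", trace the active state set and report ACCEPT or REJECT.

Answer: ACCEPT

Steps:
initial (ε-close {0}): {0,1,2,4,6,7,8}
'b' @ 1: {1,3,4,5}  ✓accept
'c' @ 2: {1,3,4,5}  ✓accept
'c' @ 3: {1,3,4,5}  ✓accept
'c' @ 4: {1,3,4,5}  ✓accept
'a' @ 5: {1,3,4,5}  ✓accept
'a' @ 6: {1,3,4,5}  ✓accept
'c' @ 7: {1,3,4,5}  ✓accept
'a' @ 8: {1,3,4,5}  ✓accept
after full input: {1,3,4,5}  (accept=1 in)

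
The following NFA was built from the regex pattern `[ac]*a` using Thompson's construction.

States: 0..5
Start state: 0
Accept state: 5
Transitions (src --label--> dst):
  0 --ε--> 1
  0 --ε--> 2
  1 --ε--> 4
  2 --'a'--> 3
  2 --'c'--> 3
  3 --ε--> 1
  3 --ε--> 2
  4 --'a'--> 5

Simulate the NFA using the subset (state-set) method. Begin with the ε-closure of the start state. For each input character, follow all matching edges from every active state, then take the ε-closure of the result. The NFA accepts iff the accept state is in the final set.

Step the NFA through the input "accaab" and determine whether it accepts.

start: ε-closure({0}) = {0,1,2,4}
'a' @ 1: {1,2,3,4,5}  ✓accept
'c' @ 2: {1,2,3,4}
'c' @ 3: {1,2,3,4}
'a' @ 4: {1,2,3,4,5}  ✓accept
'a' @ 5: {1,2,3,4,5}  ✓accept
'b' @ 6: {}  — dead — no transitions
final: {}; accept 5 not in set

Answer: REJECT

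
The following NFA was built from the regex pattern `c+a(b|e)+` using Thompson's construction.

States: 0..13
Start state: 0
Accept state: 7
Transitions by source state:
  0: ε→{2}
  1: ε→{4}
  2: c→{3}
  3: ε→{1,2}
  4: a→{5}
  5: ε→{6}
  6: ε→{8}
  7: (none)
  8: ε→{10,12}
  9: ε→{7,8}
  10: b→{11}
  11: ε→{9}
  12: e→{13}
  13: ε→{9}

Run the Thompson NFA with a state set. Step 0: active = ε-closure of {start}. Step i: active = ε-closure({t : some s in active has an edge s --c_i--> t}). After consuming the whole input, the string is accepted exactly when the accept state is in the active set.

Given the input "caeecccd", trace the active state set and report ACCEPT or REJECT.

S₀ = ε-closure({0}) = {0,2}
'c' @ 1: {1,2,3,4}
'a' @ 2: {5,6,8,10,12}
'e' @ 3: {7,8,9,10,12,13}  [accepting]
'e' @ 4: {7,8,9,10,12,13}  [accepting]
'c' @ 5: {}  — dead — no transitions
rest 'ccd' ignored (set empty)
after full input: {}  (accept=7 not in)

Answer: REJECT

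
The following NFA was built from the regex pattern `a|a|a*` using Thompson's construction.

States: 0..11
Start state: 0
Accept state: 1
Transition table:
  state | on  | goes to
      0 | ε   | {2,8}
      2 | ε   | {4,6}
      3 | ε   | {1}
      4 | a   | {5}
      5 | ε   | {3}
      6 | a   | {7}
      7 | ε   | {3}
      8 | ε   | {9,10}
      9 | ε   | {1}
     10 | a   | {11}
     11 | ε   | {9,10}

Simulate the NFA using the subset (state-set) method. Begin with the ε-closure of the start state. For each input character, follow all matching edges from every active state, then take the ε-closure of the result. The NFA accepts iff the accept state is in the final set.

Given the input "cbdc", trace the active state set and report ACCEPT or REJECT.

Answer: REJECT

Steps:
initial (ε-close {0}): {0,1,2,4,6,8,9,10}
'c' @ 1: {}  — no active states
rest 'bdc' ignored (set empty)
final: {}; accept 1 not in set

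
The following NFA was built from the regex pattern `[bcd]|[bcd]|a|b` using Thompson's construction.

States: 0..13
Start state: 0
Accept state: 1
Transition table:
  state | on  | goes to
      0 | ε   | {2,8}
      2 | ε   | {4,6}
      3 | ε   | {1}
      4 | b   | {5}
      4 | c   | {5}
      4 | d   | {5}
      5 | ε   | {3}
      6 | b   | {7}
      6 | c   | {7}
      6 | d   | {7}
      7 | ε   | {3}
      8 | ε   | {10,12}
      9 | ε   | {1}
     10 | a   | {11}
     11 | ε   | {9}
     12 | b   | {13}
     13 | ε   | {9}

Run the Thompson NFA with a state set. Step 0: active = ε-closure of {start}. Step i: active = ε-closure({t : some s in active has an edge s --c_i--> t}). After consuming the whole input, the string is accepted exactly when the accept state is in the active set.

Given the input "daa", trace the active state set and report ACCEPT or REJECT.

S₀ = ε-closure({0}) = {0,2,4,6,8,10,12}
'd' @ 1: {1,3,5,7}  (accept∈set)
'a' @ 2: {}  — dead — no transitions
rest 'a' ignored (set empty)
end set {} — state 1 not in

Answer: REJECT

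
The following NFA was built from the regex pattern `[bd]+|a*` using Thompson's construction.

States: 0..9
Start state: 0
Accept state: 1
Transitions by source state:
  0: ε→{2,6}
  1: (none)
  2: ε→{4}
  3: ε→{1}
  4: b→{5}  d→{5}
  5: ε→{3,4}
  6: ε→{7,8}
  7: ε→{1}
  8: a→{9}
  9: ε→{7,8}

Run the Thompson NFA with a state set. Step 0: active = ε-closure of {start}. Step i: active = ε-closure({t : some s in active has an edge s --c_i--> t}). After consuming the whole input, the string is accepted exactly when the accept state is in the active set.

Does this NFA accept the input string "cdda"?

Answer: REJECT

Derivation:
initial (ε-close {0}): {0,1,2,4,6,7,8}
'c' @ 1: {}  — no active states
rest 'dda' ignored (set empty)
end set {} — state 1 not in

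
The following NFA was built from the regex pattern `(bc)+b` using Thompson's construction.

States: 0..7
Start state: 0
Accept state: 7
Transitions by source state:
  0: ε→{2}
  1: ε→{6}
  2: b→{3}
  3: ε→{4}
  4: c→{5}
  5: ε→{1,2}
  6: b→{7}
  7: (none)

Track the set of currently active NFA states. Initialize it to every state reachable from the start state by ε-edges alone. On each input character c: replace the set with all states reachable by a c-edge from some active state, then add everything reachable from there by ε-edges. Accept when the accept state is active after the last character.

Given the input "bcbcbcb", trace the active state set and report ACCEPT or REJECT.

Answer: ACCEPT

Steps:
S₀ = ε-closure({0}) = {0,2}
'b' @ 1: {3,4}
'c' @ 2: {1,2,5,6}
'b' @ 3: {3,4,7}  ✓accept
'c' @ 4: {1,2,5,6}
'b' @ 5: {3,4,7}  ✓accept
'c' @ 6: {1,2,5,6}
'b' @ 7: {3,4,7}  ✓accept
final: {3,4,7}; accept 7 in set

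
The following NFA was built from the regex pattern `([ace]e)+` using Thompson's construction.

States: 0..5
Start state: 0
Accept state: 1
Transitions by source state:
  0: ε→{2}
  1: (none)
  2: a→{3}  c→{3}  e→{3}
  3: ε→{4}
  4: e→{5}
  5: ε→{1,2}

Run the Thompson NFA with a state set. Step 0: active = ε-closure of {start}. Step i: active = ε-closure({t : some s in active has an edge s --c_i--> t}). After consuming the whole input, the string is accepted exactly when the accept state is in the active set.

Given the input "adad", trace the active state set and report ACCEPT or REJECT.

start: ε-closure({0}) = {0,2}
'a' @ 1: {3,4}
'd' @ 2: {}  — no active states
rest 'ad' ignored (set empty)
end set {} — state 1 not in

Answer: REJECT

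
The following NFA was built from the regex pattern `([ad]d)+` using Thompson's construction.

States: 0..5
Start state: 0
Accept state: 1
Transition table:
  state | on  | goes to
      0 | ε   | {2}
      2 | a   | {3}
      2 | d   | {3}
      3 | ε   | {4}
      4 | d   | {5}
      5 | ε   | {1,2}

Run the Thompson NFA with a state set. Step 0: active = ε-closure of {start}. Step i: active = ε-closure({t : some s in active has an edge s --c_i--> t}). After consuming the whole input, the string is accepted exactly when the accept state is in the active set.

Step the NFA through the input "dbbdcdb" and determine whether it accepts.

Answer: REJECT

Derivation:
S₀ = ε-closure({0}) = {0,2}
'd' @ 1: {3,4}
'b' @ 2: {}  — state set empty
rest 'bdcdb' ignored (set empty)
end set {} — state 1 not in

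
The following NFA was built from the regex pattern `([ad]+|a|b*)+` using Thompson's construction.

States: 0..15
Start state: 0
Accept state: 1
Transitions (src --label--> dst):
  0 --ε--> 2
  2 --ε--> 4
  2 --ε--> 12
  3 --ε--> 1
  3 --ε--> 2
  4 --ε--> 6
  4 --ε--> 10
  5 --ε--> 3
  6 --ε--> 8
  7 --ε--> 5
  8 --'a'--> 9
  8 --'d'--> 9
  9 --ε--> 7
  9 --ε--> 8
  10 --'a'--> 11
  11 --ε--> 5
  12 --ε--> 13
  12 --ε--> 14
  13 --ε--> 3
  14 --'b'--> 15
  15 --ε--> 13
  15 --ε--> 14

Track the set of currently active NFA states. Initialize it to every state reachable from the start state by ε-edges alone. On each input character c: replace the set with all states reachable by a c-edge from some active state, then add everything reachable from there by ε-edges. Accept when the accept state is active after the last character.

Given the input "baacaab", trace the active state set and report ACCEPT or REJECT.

Answer: REJECT

Derivation:
start: ε-closure({0}) = {0,1,2,3,4,6,8,10,12,13,14}
'b' @ 1: {1,2,3,4,6,8,10,12,13,14,15}  [accepting]
'a' @ 2: {1,2,3,4,5,6,7,8,9,10,11,12,13,14}  [accepting]
'a' @ 3: {1,2,3,4,5,6,7,8,9,10,11,12,13,14}  [accepting]
'c' @ 4: {}  — dead — no transitions
rest 'aab' ignored (set empty)
after full input: {}  (accept=1 not in)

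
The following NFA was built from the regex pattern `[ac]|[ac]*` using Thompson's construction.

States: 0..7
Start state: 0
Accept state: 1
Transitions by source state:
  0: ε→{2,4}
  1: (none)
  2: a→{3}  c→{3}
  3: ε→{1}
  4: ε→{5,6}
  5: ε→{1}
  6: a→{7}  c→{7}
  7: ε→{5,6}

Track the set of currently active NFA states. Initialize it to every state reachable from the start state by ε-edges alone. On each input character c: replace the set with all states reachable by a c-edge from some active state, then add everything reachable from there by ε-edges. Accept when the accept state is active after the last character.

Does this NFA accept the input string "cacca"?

Answer: ACCEPT

Derivation:
initial (ε-close {0}): {0,1,2,4,5,6}
'c' @ 1: {1,3,5,6,7}  (accept∈set)
'a' @ 2: {1,5,6,7}  (accept∈set)
'c' @ 3: {1,5,6,7}  (accept∈set)
'c' @ 4: {1,5,6,7}  (accept∈set)
'a' @ 5: {1,5,6,7}  (accept∈set)
final: {1,5,6,7}; accept 1 in set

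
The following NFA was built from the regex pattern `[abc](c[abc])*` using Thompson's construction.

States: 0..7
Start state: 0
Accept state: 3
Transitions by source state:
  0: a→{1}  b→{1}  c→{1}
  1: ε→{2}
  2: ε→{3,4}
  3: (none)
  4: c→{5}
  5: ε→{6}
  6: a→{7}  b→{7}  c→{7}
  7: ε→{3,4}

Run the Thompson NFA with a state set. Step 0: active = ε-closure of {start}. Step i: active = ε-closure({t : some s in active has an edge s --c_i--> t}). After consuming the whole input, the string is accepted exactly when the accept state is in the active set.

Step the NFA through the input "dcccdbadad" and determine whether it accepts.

initial (ε-close {0}): {0}
'd' @ 1: {}  — state set empty
rest 'cccdbadad' ignored (set empty)
after full input: {}  (accept=3 not in)

Answer: REJECT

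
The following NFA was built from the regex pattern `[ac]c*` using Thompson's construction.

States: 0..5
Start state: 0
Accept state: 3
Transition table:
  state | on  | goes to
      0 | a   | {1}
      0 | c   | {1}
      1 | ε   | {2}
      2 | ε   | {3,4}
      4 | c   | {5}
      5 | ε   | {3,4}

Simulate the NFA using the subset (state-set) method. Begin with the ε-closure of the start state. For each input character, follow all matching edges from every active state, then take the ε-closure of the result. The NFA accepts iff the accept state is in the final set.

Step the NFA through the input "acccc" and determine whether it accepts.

start: ε-closure({0}) = {0}
'a' @ 1: {1,2,3,4}  [accepting]
'c' @ 2: {3,4,5}  [accepting]
'c' @ 3: {3,4,5}  [accepting]
'c' @ 4: {3,4,5}  [accepting]
'c' @ 5: {3,4,5}  [accepting]
after full input: {3,4,5}  (accept=3 in)

Answer: ACCEPT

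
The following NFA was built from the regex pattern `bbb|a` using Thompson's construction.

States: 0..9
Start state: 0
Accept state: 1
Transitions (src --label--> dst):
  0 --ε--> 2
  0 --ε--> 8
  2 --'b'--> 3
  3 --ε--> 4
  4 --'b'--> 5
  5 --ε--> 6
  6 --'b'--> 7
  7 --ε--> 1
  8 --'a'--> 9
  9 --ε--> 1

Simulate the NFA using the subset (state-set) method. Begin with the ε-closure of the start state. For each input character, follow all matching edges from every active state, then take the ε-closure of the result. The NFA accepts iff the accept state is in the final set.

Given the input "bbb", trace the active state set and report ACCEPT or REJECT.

Answer: ACCEPT

Derivation:
S₀ = ε-closure({0}) = {0,2,8}
'b' @ 1: {3,4}
'b' @ 2: {5,6}
'b' @ 3: {1,7}  [accepting]
end set {1,7} — state 1 in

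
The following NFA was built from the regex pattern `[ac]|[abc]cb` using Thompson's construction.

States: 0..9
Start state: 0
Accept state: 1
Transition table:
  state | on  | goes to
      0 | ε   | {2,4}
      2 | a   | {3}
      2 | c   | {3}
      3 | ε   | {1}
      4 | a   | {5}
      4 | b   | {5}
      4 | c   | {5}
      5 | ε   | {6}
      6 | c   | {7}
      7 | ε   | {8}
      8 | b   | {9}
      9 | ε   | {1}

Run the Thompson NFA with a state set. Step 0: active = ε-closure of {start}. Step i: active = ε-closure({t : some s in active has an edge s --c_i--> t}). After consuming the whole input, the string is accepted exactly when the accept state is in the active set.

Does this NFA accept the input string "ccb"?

initial (ε-close {0}): {0,2,4}
'c' @ 1: {1,3,5,6}  (accept∈set)
'c' @ 2: {7,8}
'b' @ 3: {1,9}  (accept∈set)
end set {1,9} — state 1 in

Answer: ACCEPT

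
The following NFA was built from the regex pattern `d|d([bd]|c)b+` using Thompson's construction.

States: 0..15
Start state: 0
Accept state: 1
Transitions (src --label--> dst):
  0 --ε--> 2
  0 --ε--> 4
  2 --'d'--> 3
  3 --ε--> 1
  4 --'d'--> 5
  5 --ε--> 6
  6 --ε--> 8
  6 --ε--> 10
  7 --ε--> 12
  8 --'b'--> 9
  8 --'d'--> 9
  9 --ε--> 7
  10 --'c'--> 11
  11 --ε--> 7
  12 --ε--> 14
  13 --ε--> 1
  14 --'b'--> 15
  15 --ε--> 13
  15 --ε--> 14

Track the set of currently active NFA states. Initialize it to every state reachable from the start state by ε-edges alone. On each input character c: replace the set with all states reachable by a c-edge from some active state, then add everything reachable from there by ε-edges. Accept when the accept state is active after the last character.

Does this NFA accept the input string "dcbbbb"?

S₀ = ε-closure({0}) = {0,2,4}
'd' @ 1: {1,3,5,6,8,10}  (accept∈set)
'c' @ 2: {7,11,12,14}
'b' @ 3: {1,13,14,15}  (accept∈set)
'b' @ 4: {1,13,14,15}  (accept∈set)
'b' @ 5: {1,13,14,15}  (accept∈set)
'b' @ 6: {1,13,14,15}  (accept∈set)
end set {1,13,14,15} — state 1 in

Answer: ACCEPT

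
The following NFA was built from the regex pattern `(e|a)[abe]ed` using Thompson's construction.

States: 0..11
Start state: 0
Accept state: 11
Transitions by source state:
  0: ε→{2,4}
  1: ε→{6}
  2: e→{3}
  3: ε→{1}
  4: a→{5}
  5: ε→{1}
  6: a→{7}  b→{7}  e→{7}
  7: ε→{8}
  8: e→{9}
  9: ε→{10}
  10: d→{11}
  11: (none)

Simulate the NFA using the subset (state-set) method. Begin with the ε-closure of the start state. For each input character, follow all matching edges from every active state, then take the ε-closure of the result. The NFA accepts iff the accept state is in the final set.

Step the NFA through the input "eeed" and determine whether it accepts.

S₀ = ε-closure({0}) = {0,2,4}
'e' @ 1: {1,3,6}
'e' @ 2: {7,8}
'e' @ 3: {9,10}
'd' @ 4: {11}  (accept∈set)
end set {11} — state 11 in

Answer: ACCEPT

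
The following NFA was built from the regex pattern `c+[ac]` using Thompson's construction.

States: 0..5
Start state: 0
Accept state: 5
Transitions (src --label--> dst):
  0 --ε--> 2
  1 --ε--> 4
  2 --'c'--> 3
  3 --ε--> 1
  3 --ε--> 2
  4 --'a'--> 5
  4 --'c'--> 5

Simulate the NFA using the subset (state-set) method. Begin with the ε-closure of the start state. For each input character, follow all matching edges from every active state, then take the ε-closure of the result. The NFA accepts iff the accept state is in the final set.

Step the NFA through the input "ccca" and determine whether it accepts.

Answer: ACCEPT

Steps:
start: ε-closure({0}) = {0,2}
'c' @ 1: {1,2,3,4}
'c' @ 2: {1,2,3,4,5}  (accept∈set)
'c' @ 3: {1,2,3,4,5}  (accept∈set)
'a' @ 4: {5}  (accept∈set)
after full input: {5}  (accept=5 in)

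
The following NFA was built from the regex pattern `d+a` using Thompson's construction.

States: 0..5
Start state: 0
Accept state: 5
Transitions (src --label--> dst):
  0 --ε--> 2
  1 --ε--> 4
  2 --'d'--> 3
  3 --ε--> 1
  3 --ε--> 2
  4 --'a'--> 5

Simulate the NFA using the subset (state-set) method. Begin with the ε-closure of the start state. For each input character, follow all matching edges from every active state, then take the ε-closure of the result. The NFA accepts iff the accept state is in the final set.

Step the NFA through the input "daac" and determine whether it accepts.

Answer: REJECT

Trace:
start: ε-closure({0}) = {0,2}
'd' @ 1: {1,2,3,4}
'a' @ 2: {5}  [accepting]
'a' @ 3: {}  — no active states
rest 'c' ignored (set empty)
after full input: {}  (accept=5 not in)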